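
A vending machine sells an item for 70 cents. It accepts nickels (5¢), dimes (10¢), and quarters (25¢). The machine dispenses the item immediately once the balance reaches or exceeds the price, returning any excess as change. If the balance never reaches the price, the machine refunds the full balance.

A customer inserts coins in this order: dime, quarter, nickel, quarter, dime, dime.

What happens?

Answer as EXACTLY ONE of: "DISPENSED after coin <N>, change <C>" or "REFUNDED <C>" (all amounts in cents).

Price: 70¢
Coin 1 (dime, 10¢): balance = 10¢
Coin 2 (quarter, 25¢): balance = 35¢
Coin 3 (nickel, 5¢): balance = 40¢
Coin 4 (quarter, 25¢): balance = 65¢
Coin 5 (dime, 10¢): balance = 75¢
  → balance >= price → DISPENSE, change = 75 - 70 = 5¢

Answer: DISPENSED after coin 5, change 5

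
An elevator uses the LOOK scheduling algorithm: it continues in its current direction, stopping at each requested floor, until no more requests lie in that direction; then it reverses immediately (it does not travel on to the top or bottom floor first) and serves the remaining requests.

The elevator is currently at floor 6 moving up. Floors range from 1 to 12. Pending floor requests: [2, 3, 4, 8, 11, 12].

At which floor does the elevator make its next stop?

Answer: 8

Derivation:
Current floor: 6, direction: up
Requests above: [8, 11, 12]
Requests below: [2, 3, 4]
Moving up and requests lie above → nearest above is min([8, 11, 12]) = 8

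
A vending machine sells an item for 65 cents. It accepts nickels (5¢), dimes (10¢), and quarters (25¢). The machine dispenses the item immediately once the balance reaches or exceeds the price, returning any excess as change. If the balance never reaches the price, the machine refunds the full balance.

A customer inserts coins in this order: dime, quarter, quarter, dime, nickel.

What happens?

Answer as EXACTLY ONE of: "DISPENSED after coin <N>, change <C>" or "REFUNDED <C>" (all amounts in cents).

Answer: DISPENSED after coin 4, change 5

Derivation:
Price: 65¢
Coin 1 (dime, 10¢): balance = 10¢
Coin 2 (quarter, 25¢): balance = 35¢
Coin 3 (quarter, 25¢): balance = 60¢
Coin 4 (dime, 10¢): balance = 70¢
  → balance >= price → DISPENSE, change = 70 - 65 = 5¢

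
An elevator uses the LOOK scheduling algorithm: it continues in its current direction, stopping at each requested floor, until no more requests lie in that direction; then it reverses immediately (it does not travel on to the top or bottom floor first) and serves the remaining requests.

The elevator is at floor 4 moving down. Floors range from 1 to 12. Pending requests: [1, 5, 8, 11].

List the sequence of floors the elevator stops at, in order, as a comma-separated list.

Answer: 1, 5, 8, 11

Derivation:
Current: 4, moving DOWN
Serve below first (descending): [1]
Then reverse, serve above (ascending): [5, 8, 11]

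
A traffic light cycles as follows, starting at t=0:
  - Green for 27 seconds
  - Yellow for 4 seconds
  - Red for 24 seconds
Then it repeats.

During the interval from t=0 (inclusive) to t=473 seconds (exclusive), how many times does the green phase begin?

Cycle = 27+4+24 = 55s
green phase starts at t = k*55 + 0 for k=0,1,2,...
Need k*55+0 < 473 → k < 8.600
k ∈ {0, ..., 8} → 9 starts

Answer: 9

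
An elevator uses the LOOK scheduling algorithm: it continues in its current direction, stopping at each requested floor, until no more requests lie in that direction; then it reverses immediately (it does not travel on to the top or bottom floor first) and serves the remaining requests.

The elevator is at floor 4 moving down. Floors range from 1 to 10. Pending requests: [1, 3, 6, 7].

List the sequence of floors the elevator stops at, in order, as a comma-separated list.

Answer: 3, 1, 6, 7

Derivation:
Current: 4, moving DOWN
Serve below first (descending): [3, 1]
Then reverse, serve above (ascending): [6, 7]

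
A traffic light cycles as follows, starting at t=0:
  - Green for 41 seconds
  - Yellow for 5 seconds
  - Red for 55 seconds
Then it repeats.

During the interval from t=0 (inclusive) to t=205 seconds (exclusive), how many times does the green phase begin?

Answer: 3

Derivation:
Cycle = 41+5+55 = 101s
green phase starts at t = k*101 + 0 for k=0,1,2,...
Need k*101+0 < 205 → k < 2.030
k ∈ {0, ..., 2} → 3 starts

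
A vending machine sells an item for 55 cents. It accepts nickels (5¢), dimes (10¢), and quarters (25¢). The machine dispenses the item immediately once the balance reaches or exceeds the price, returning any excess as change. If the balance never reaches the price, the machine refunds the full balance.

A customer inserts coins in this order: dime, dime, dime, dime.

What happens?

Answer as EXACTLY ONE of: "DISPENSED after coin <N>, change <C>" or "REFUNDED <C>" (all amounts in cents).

Answer: REFUNDED 40

Derivation:
Price: 55¢
Coin 1 (dime, 10¢): balance = 10¢
Coin 2 (dime, 10¢): balance = 20¢
Coin 3 (dime, 10¢): balance = 30¢
Coin 4 (dime, 10¢): balance = 40¢
All coins inserted, balance 40¢ < price 55¢ → REFUND 40¢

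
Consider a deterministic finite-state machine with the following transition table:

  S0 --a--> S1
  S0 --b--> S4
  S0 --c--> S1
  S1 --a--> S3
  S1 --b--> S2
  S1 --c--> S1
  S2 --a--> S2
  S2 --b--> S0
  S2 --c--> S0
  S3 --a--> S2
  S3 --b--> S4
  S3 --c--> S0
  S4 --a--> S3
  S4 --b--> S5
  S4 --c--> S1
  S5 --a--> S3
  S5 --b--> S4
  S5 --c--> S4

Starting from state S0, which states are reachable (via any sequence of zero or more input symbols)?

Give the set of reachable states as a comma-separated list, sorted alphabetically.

BFS from S0:
  visit S0: S0--a-->S1 (new), S0--b-->S4 (new), S0--c-->S1 (seen)
  visit S1: S1--a-->S3 (new), S1--b-->S2 (new), S1--c-->S1 (seen)
  visit S4: S4--a-->S3 (seen), S4--b-->S5 (new), S4--c-->S1 (seen)
  visit S3: S3--a-->S2 (seen), S3--b-->S4 (seen), S3--c-->S0 (seen)
  visit S2: S2--a-->S2 (seen), S2--b-->S0 (seen), S2--c-->S0 (seen)
  visit S5: S5--a-->S3 (seen), S5--b-->S4 (seen), S5--c-->S4 (seen)

Answer: S0, S1, S2, S3, S4, S5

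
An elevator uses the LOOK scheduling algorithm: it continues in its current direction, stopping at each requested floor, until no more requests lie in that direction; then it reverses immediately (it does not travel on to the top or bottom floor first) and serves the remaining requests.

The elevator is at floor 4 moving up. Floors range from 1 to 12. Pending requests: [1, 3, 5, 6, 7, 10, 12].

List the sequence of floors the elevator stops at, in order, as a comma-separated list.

Current: 4, moving UP
Serve above first (ascending): [5, 6, 7, 10, 12]
Then reverse, serve below (descending): [3, 1]

Answer: 5, 6, 7, 10, 12, 3, 1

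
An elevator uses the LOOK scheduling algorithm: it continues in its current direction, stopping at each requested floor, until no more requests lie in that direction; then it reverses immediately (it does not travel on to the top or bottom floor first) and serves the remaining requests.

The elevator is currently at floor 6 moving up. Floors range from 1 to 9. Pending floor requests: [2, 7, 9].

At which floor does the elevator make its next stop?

Current floor: 6, direction: up
Requests above: [7, 9]
Requests below: [2]
Moving up and requests lie above → nearest above is min([7, 9]) = 7

Answer: 7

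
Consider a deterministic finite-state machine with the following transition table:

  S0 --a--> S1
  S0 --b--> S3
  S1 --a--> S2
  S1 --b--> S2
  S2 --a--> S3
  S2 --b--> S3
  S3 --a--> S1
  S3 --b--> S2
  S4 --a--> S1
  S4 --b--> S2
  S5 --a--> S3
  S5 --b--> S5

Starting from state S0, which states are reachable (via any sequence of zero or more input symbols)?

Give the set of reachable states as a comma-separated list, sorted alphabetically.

BFS from S0:
  visit S0: S0--a-->S1 (new), S0--b-->S3 (new)
  visit S1: S1--a-->S2 (new), S1--b-->S2 (seen)
  visit S3: S3--a-->S1 (seen), S3--b-->S2 (seen)
  visit S2: S2--a-->S3 (seen), S2--b-->S3 (seen)

Answer: S0, S1, S2, S3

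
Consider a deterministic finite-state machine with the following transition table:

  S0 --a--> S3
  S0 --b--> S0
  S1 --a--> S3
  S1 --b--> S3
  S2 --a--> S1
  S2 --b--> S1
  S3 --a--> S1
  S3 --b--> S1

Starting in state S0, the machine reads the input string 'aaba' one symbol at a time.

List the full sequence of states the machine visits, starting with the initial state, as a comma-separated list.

Start: S0
  read 'a': S0 --a--> S3
  read 'a': S3 --a--> S1
  read 'b': S1 --b--> S3
  read 'a': S3 --a--> S1

Answer: S0, S3, S1, S3, S1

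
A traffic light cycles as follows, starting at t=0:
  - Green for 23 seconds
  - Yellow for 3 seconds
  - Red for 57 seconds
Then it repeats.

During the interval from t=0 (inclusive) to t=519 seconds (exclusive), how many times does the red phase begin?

Cycle = 23+3+57 = 83s
red phase starts at t = k*83 + 26 for k=0,1,2,...
Need k*83+26 < 519 → k < 5.940
k ∈ {0, ..., 5} → 6 starts

Answer: 6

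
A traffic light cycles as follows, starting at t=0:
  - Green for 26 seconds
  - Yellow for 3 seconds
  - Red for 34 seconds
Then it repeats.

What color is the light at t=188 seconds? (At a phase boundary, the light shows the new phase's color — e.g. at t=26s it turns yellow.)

Answer: red

Derivation:
Cycle length = 26 + 3 + 34 = 63s
t = 188, phase_t = 188 mod 63 = 62
62 >= 29 → RED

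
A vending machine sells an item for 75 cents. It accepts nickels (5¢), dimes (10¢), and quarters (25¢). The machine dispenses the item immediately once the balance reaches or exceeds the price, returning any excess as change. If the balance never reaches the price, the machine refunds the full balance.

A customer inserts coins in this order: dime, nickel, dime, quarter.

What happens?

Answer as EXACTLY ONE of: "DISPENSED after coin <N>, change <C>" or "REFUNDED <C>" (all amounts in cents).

Answer: REFUNDED 50

Derivation:
Price: 75¢
Coin 1 (dime, 10¢): balance = 10¢
Coin 2 (nickel, 5¢): balance = 15¢
Coin 3 (dime, 10¢): balance = 25¢
Coin 4 (quarter, 25¢): balance = 50¢
All coins inserted, balance 50¢ < price 75¢ → REFUND 50¢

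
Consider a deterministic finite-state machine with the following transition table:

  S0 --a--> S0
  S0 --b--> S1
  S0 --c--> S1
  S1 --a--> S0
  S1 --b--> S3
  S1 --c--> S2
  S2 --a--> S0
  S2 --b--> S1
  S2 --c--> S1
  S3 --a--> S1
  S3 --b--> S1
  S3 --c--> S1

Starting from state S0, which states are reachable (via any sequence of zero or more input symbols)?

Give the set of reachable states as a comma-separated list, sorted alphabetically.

BFS from S0:
  visit S0: S0--a-->S0 (seen), S0--b-->S1 (new), S0--c-->S1 (seen)
  visit S1: S1--a-->S0 (seen), S1--b-->S3 (new), S1--c-->S2 (new)
  visit S3: S3--a-->S1 (seen), S3--b-->S1 (seen), S3--c-->S1 (seen)
  visit S2: S2--a-->S0 (seen), S2--b-->S1 (seen), S2--c-->S1 (seen)

Answer: S0, S1, S2, S3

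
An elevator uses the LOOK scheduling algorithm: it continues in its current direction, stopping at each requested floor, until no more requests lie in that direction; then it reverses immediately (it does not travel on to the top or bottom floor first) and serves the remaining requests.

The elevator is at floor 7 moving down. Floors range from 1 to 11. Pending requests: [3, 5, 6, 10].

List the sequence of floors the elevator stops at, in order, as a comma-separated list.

Answer: 6, 5, 3, 10

Derivation:
Current: 7, moving DOWN
Serve below first (descending): [6, 5, 3]
Then reverse, serve above (ascending): [10]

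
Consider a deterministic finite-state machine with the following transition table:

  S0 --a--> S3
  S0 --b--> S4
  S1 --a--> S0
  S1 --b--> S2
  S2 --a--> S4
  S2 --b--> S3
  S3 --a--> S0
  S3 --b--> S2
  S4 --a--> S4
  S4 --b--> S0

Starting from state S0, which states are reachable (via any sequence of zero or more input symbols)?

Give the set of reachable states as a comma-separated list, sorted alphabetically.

BFS from S0:
  visit S0: S0--a-->S3 (new), S0--b-->S4 (new)
  visit S3: S3--a-->S0 (seen), S3--b-->S2 (new)
  visit S4: S4--a-->S4 (seen), S4--b-->S0 (seen)
  visit S2: S2--a-->S4 (seen), S2--b-->S3 (seen)

Answer: S0, S2, S3, S4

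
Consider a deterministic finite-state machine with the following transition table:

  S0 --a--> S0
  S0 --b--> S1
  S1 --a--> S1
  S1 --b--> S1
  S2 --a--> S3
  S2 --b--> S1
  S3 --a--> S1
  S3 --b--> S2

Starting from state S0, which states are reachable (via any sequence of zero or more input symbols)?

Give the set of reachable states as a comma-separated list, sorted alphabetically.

Answer: S0, S1

Derivation:
BFS from S0:
  visit S0: S0--a-->S0 (seen), S0--b-->S1 (new)
  visit S1: S1--a-->S1 (seen), S1--b-->S1 (seen)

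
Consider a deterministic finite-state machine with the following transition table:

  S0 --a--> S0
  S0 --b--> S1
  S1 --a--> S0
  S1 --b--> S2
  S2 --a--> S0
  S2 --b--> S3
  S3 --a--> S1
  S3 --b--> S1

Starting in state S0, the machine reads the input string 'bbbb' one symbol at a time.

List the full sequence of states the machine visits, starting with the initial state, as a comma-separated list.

Start: S0
  read 'b': S0 --b--> S1
  read 'b': S1 --b--> S2
  read 'b': S2 --b--> S3
  read 'b': S3 --b--> S1

Answer: S0, S1, S2, S3, S1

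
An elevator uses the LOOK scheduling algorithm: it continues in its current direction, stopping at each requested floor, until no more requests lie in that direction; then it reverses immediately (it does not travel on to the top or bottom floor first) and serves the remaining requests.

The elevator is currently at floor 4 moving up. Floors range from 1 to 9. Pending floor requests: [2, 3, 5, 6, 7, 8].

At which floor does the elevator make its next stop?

Answer: 5

Derivation:
Current floor: 4, direction: up
Requests above: [5, 6, 7, 8]
Requests below: [2, 3]
Moving up and requests lie above → nearest above is min([5, 6, 7, 8]) = 5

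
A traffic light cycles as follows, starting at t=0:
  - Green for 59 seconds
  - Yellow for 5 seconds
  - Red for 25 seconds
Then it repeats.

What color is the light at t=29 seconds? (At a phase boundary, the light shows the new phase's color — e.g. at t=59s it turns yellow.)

Answer: green

Derivation:
Cycle length = 59 + 5 + 25 = 89s
t = 29, phase_t = 29 mod 89 = 29
29 < 59 (green end) → GREEN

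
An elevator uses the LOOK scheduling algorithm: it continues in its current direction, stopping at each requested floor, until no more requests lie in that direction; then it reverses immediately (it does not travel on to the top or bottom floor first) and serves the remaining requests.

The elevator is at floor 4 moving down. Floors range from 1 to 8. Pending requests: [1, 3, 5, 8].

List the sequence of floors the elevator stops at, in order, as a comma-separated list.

Current: 4, moving DOWN
Serve below first (descending): [3, 1]
Then reverse, serve above (ascending): [5, 8]

Answer: 3, 1, 5, 8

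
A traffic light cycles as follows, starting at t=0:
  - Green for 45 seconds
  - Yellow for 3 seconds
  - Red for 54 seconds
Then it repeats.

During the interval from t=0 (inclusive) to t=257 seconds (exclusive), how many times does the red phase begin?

Cycle = 45+3+54 = 102s
red phase starts at t = k*102 + 48 for k=0,1,2,...
Need k*102+48 < 257 → k < 2.049
k ∈ {0, ..., 2} → 3 starts

Answer: 3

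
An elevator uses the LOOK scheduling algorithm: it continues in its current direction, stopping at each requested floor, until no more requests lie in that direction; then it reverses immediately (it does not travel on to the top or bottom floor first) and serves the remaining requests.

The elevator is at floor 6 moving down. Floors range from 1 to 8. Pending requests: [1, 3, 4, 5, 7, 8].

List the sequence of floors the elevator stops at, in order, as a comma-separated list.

Answer: 5, 4, 3, 1, 7, 8

Derivation:
Current: 6, moving DOWN
Serve below first (descending): [5, 4, 3, 1]
Then reverse, serve above (ascending): [7, 8]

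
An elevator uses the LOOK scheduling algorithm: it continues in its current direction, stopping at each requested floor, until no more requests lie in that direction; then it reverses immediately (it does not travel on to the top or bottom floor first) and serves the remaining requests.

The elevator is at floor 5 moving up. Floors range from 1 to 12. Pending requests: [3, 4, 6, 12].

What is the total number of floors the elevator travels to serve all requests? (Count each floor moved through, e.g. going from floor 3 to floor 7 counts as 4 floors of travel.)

Start at floor 5 moving up, LOOK stop order: [6, 12, 4, 3]
  5 → 6: |6-5| = 1, total = 1
  6 → 12: |12-6| = 6, total = 7
  12 → 4: |4-12| = 8, total = 15
  4 → 3: |3-4| = 1, total = 16

Answer: 16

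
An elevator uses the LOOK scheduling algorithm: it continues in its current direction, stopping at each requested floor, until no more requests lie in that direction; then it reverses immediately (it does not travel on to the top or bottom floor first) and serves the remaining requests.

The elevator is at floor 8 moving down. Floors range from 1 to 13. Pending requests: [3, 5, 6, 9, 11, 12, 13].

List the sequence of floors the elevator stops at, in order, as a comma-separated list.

Answer: 6, 5, 3, 9, 11, 12, 13

Derivation:
Current: 8, moving DOWN
Serve below first (descending): [6, 5, 3]
Then reverse, serve above (ascending): [9, 11, 12, 13]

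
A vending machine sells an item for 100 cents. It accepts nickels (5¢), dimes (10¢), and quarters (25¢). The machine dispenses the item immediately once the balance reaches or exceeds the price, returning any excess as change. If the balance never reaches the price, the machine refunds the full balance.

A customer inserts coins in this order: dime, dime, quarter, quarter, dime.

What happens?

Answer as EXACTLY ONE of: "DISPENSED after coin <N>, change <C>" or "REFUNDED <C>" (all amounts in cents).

Answer: REFUNDED 80

Derivation:
Price: 100¢
Coin 1 (dime, 10¢): balance = 10¢
Coin 2 (dime, 10¢): balance = 20¢
Coin 3 (quarter, 25¢): balance = 45¢
Coin 4 (quarter, 25¢): balance = 70¢
Coin 5 (dime, 10¢): balance = 80¢
All coins inserted, balance 80¢ < price 100¢ → REFUND 80¢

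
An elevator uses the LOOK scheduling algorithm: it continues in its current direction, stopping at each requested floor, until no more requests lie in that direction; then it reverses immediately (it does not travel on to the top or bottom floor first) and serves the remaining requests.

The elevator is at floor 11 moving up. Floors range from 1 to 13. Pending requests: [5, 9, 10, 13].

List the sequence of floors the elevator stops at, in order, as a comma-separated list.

Current: 11, moving UP
Serve above first (ascending): [13]
Then reverse, serve below (descending): [10, 9, 5]

Answer: 13, 10, 9, 5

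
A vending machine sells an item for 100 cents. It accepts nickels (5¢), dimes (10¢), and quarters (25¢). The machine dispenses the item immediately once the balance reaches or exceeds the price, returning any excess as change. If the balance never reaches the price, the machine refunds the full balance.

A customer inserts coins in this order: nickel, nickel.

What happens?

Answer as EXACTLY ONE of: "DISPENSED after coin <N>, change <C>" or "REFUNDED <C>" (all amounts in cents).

Price: 100¢
Coin 1 (nickel, 5¢): balance = 5¢
Coin 2 (nickel, 5¢): balance = 10¢
All coins inserted, balance 10¢ < price 100¢ → REFUND 10¢

Answer: REFUNDED 10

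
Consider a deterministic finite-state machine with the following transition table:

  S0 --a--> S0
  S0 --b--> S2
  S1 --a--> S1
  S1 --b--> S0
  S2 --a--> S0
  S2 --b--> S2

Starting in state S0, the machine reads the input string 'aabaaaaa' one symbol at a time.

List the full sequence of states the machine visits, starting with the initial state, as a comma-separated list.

Start: S0
  read 'a': S0 --a--> S0
  read 'a': S0 --a--> S0
  read 'b': S0 --b--> S2
  read 'a': S2 --a--> S0
  read 'a': S0 --a--> S0
  read 'a': S0 --a--> S0
  read 'a': S0 --a--> S0
  read 'a': S0 --a--> S0

Answer: S0, S0, S0, S2, S0, S0, S0, S0, S0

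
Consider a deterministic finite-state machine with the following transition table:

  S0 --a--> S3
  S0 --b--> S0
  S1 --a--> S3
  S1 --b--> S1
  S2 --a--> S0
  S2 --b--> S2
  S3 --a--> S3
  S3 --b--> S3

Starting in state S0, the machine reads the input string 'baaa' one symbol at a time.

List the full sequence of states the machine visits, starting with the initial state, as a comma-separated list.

Answer: S0, S0, S3, S3, S3

Derivation:
Start: S0
  read 'b': S0 --b--> S0
  read 'a': S0 --a--> S3
  read 'a': S3 --a--> S3
  read 'a': S3 --a--> S3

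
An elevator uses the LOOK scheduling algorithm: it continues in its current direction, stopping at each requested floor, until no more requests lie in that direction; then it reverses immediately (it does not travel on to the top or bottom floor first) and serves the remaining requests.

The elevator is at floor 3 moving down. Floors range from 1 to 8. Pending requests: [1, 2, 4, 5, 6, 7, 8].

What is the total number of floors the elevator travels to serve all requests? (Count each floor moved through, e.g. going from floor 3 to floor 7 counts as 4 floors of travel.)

Answer: 9

Derivation:
Start at floor 3 moving down, LOOK stop order: [2, 1, 4, 5, 6, 7, 8]
  3 → 2: |2-3| = 1, total = 1
  2 → 1: |1-2| = 1, total = 2
  1 → 4: |4-1| = 3, total = 5
  4 → 5: |5-4| = 1, total = 6
  5 → 6: |6-5| = 1, total = 7
  6 → 7: |7-6| = 1, total = 8
  7 → 8: |8-7| = 1, total = 9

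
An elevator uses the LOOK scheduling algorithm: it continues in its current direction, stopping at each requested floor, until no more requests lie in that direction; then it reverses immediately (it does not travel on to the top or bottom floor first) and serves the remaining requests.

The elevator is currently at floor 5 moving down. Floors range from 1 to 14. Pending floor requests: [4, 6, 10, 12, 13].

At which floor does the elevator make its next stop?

Answer: 4

Derivation:
Current floor: 5, direction: down
Requests above: [6, 10, 12, 13]
Requests below: [4]
Moving down and requests lie below → nearest below is max([4]) = 4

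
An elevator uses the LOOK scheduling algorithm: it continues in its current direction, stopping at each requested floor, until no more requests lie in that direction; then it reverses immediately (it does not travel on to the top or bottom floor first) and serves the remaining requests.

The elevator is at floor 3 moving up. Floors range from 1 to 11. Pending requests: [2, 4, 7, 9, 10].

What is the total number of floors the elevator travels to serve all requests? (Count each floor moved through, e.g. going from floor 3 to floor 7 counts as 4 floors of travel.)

Answer: 15

Derivation:
Start at floor 3 moving up, LOOK stop order: [4, 7, 9, 10, 2]
  3 → 4: |4-3| = 1, total = 1
  4 → 7: |7-4| = 3, total = 4
  7 → 9: |9-7| = 2, total = 6
  9 → 10: |10-9| = 1, total = 7
  10 → 2: |2-10| = 8, total = 15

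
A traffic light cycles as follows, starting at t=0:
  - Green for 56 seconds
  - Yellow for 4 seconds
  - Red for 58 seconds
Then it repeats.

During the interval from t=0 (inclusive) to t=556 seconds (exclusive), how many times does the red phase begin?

Cycle = 56+4+58 = 118s
red phase starts at t = k*118 + 60 for k=0,1,2,...
Need k*118+60 < 556 → k < 4.203
k ∈ {0, ..., 4} → 5 starts

Answer: 5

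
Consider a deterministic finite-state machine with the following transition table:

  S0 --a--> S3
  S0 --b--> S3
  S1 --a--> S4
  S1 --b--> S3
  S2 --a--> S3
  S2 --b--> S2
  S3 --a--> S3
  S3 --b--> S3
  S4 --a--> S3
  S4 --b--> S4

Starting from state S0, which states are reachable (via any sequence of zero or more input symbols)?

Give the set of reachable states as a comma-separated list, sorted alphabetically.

Answer: S0, S3

Derivation:
BFS from S0:
  visit S0: S0--a-->S3 (new), S0--b-->S3 (seen)
  visit S3: S3--a-->S3 (seen), S3--b-->S3 (seen)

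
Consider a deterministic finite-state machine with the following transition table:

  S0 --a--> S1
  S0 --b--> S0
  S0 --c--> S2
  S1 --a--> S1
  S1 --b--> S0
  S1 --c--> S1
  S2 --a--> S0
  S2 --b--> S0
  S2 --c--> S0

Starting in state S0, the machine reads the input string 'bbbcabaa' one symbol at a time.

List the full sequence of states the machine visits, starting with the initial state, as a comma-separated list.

Answer: S0, S0, S0, S0, S2, S0, S0, S1, S1

Derivation:
Start: S0
  read 'b': S0 --b--> S0
  read 'b': S0 --b--> S0
  read 'b': S0 --b--> S0
  read 'c': S0 --c--> S2
  read 'a': S2 --a--> S0
  read 'b': S0 --b--> S0
  read 'a': S0 --a--> S1
  read 'a': S1 --a--> S1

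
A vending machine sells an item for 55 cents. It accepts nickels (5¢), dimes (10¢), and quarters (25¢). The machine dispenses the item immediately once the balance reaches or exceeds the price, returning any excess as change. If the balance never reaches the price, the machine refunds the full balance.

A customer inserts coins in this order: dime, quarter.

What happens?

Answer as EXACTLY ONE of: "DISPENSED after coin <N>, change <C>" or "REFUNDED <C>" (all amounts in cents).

Price: 55¢
Coin 1 (dime, 10¢): balance = 10¢
Coin 2 (quarter, 25¢): balance = 35¢
All coins inserted, balance 35¢ < price 55¢ → REFUND 35¢

Answer: REFUNDED 35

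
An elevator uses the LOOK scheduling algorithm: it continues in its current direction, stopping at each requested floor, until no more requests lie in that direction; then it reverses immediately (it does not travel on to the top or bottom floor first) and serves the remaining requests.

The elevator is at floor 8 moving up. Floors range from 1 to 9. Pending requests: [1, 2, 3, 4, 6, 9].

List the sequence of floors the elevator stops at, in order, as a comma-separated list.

Answer: 9, 6, 4, 3, 2, 1

Derivation:
Current: 8, moving UP
Serve above first (ascending): [9]
Then reverse, serve below (descending): [6, 4, 3, 2, 1]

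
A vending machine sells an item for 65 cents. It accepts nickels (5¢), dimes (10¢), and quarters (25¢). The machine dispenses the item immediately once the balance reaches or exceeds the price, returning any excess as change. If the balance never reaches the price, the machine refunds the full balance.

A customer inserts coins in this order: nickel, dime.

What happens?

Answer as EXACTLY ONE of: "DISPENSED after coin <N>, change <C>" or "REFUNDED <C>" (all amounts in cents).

Answer: REFUNDED 15

Derivation:
Price: 65¢
Coin 1 (nickel, 5¢): balance = 5¢
Coin 2 (dime, 10¢): balance = 15¢
All coins inserted, balance 15¢ < price 65¢ → REFUND 15¢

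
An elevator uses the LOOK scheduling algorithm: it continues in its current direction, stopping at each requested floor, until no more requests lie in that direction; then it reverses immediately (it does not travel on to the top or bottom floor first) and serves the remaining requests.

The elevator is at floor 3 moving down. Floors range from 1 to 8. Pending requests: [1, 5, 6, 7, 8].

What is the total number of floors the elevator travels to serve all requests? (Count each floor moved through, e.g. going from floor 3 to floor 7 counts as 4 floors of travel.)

Answer: 9

Derivation:
Start at floor 3 moving down, LOOK stop order: [1, 5, 6, 7, 8]
  3 → 1: |1-3| = 2, total = 2
  1 → 5: |5-1| = 4, total = 6
  5 → 6: |6-5| = 1, total = 7
  6 → 7: |7-6| = 1, total = 8
  7 → 8: |8-7| = 1, total = 9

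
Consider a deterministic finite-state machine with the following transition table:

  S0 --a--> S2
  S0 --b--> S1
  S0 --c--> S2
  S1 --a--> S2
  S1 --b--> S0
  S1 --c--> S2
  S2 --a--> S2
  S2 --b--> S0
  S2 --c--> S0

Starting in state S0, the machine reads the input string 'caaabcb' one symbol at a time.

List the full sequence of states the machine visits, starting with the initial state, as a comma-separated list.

Answer: S0, S2, S2, S2, S2, S0, S2, S0

Derivation:
Start: S0
  read 'c': S0 --c--> S2
  read 'a': S2 --a--> S2
  read 'a': S2 --a--> S2
  read 'a': S2 --a--> S2
  read 'b': S2 --b--> S0
  read 'c': S0 --c--> S2
  read 'b': S2 --b--> S0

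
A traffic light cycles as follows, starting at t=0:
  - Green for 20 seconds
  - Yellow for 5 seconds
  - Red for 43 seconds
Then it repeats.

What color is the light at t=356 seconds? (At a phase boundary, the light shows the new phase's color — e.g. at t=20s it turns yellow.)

Cycle length = 20 + 5 + 43 = 68s
t = 356, phase_t = 356 mod 68 = 16
16 < 20 (green end) → GREEN

Answer: green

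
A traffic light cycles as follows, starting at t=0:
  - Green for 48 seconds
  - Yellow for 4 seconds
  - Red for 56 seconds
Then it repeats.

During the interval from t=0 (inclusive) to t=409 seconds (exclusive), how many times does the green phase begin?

Cycle = 48+4+56 = 108s
green phase starts at t = k*108 + 0 for k=0,1,2,...
Need k*108+0 < 409 → k < 3.787
k ∈ {0, ..., 3} → 4 starts

Answer: 4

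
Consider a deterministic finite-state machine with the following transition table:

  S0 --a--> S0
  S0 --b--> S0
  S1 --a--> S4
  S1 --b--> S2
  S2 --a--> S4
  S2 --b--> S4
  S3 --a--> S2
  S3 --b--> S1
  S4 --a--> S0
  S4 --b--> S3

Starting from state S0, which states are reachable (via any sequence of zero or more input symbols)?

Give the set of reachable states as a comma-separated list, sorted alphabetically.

Answer: S0

Derivation:
BFS from S0:
  visit S0: S0--a-->S0 (seen), S0--b-->S0 (seen)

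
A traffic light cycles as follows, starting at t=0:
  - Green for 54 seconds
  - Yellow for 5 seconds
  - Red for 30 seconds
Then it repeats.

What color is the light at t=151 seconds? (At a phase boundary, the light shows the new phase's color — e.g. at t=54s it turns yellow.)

Cycle length = 54 + 5 + 30 = 89s
t = 151, phase_t = 151 mod 89 = 62
62 >= 59 → RED

Answer: red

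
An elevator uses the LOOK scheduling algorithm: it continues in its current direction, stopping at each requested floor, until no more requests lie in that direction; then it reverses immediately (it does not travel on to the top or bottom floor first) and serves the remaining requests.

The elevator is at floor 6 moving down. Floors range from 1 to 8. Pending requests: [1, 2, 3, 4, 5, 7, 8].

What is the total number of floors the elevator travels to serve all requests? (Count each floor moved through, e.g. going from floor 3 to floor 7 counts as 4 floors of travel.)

Answer: 12

Derivation:
Start at floor 6 moving down, LOOK stop order: [5, 4, 3, 2, 1, 7, 8]
  6 → 5: |5-6| = 1, total = 1
  5 → 4: |4-5| = 1, total = 2
  4 → 3: |3-4| = 1, total = 3
  3 → 2: |2-3| = 1, total = 4
  2 → 1: |1-2| = 1, total = 5
  1 → 7: |7-1| = 6, total = 11
  7 → 8: |8-7| = 1, total = 12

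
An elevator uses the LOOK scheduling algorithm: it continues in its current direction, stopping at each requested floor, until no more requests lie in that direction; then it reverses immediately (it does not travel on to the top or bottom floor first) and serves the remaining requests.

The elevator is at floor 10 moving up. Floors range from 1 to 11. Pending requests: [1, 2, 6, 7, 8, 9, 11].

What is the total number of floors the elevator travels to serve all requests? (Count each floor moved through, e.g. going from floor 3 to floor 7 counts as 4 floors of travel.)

Answer: 11

Derivation:
Start at floor 10 moving up, LOOK stop order: [11, 9, 8, 7, 6, 2, 1]
  10 → 11: |11-10| = 1, total = 1
  11 → 9: |9-11| = 2, total = 3
  9 → 8: |8-9| = 1, total = 4
  8 → 7: |7-8| = 1, total = 5
  7 → 6: |6-7| = 1, total = 6
  6 → 2: |2-6| = 4, total = 10
  2 → 1: |1-2| = 1, total = 11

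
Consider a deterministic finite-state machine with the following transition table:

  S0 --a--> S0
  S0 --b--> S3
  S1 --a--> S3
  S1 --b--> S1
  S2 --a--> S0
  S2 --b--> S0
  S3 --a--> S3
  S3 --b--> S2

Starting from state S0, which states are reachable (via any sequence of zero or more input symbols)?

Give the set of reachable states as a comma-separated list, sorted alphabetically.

BFS from S0:
  visit S0: S0--a-->S0 (seen), S0--b-->S3 (new)
  visit S3: S3--a-->S3 (seen), S3--b-->S2 (new)
  visit S2: S2--a-->S0 (seen), S2--b-->S0 (seen)

Answer: S0, S2, S3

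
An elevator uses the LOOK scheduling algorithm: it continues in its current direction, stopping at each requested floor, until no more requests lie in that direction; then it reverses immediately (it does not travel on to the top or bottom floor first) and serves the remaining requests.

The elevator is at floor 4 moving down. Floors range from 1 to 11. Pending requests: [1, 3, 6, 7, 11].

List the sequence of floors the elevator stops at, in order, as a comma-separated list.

Answer: 3, 1, 6, 7, 11

Derivation:
Current: 4, moving DOWN
Serve below first (descending): [3, 1]
Then reverse, serve above (ascending): [6, 7, 11]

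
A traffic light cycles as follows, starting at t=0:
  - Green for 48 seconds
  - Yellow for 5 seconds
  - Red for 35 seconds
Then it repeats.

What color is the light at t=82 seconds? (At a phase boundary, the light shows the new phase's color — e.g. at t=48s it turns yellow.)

Cycle length = 48 + 5 + 35 = 88s
t = 82, phase_t = 82 mod 88 = 82
82 >= 53 → RED

Answer: red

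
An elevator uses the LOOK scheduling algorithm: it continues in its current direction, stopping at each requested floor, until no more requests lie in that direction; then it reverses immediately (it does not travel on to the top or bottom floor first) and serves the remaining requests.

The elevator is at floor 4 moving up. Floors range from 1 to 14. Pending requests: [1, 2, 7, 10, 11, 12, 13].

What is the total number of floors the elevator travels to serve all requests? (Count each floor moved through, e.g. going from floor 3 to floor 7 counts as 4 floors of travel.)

Answer: 21

Derivation:
Start at floor 4 moving up, LOOK stop order: [7, 10, 11, 12, 13, 2, 1]
  4 → 7: |7-4| = 3, total = 3
  7 → 10: |10-7| = 3, total = 6
  10 → 11: |11-10| = 1, total = 7
  11 → 12: |12-11| = 1, total = 8
  12 → 13: |13-12| = 1, total = 9
  13 → 2: |2-13| = 11, total = 20
  2 → 1: |1-2| = 1, total = 21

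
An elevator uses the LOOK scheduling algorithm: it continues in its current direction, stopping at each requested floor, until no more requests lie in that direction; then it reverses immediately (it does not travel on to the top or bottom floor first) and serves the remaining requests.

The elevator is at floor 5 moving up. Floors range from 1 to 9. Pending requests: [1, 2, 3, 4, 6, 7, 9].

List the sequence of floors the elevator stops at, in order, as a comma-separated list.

Current: 5, moving UP
Serve above first (ascending): [6, 7, 9]
Then reverse, serve below (descending): [4, 3, 2, 1]

Answer: 6, 7, 9, 4, 3, 2, 1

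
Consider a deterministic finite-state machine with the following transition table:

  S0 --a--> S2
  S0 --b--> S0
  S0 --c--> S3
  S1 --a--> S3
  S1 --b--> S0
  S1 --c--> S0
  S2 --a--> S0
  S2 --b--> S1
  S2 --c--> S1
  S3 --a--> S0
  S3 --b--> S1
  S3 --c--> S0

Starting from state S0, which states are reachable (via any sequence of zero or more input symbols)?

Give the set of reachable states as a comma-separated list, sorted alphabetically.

BFS from S0:
  visit S0: S0--a-->S2 (new), S0--b-->S0 (seen), S0--c-->S3 (new)
  visit S2: S2--a-->S0 (seen), S2--b-->S1 (new), S2--c-->S1 (seen)
  visit S3: S3--a-->S0 (seen), S3--b-->S1 (seen), S3--c-->S0 (seen)
  visit S1: S1--a-->S3 (seen), S1--b-->S0 (seen), S1--c-->S0 (seen)

Answer: S0, S1, S2, S3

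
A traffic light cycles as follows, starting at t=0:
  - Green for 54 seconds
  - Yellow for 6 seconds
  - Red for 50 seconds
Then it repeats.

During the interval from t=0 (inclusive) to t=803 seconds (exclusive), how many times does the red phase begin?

Cycle = 54+6+50 = 110s
red phase starts at t = k*110 + 60 for k=0,1,2,...
Need k*110+60 < 803 → k < 6.755
k ∈ {0, ..., 6} → 7 starts

Answer: 7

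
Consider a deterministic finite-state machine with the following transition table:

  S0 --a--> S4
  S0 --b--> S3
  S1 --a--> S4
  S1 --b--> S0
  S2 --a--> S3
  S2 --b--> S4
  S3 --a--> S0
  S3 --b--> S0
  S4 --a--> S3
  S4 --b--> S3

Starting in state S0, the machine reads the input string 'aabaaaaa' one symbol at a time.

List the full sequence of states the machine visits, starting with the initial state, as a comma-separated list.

Start: S0
  read 'a': S0 --a--> S4
  read 'a': S4 --a--> S3
  read 'b': S3 --b--> S0
  read 'a': S0 --a--> S4
  read 'a': S4 --a--> S3
  read 'a': S3 --a--> S0
  read 'a': S0 --a--> S4
  read 'a': S4 --a--> S3

Answer: S0, S4, S3, S0, S4, S3, S0, S4, S3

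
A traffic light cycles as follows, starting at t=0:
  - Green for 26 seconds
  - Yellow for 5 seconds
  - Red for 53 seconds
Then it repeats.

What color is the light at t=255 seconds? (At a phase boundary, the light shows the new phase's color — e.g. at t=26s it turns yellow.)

Answer: green

Derivation:
Cycle length = 26 + 5 + 53 = 84s
t = 255, phase_t = 255 mod 84 = 3
3 < 26 (green end) → GREEN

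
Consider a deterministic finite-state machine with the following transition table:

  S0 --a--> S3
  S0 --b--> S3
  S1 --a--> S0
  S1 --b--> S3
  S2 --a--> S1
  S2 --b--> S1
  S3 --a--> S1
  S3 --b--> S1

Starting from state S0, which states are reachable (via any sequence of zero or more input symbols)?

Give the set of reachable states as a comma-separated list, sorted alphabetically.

Answer: S0, S1, S3

Derivation:
BFS from S0:
  visit S0: S0--a-->S3 (new), S0--b-->S3 (seen)
  visit S3: S3--a-->S1 (new), S3--b-->S1 (seen)
  visit S1: S1--a-->S0 (seen), S1--b-->S3 (seen)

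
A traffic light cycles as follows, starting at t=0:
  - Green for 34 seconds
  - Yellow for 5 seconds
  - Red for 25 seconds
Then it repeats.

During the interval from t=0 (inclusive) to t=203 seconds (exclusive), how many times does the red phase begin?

Cycle = 34+5+25 = 64s
red phase starts at t = k*64 + 39 for k=0,1,2,...
Need k*64+39 < 203 → k < 2.562
k ∈ {0, ..., 2} → 3 starts

Answer: 3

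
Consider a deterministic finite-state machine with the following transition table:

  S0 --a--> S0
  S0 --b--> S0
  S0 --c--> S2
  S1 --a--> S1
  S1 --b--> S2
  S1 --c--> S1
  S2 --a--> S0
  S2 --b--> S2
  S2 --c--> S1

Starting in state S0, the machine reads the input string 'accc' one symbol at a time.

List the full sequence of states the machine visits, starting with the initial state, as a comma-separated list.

Answer: S0, S0, S2, S1, S1

Derivation:
Start: S0
  read 'a': S0 --a--> S0
  read 'c': S0 --c--> S2
  read 'c': S2 --c--> S1
  read 'c': S1 --c--> S1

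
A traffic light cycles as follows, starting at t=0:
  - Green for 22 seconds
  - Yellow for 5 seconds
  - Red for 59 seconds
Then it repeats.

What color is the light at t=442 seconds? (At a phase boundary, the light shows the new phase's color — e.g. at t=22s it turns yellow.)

Cycle length = 22 + 5 + 59 = 86s
t = 442, phase_t = 442 mod 86 = 12
12 < 22 (green end) → GREEN

Answer: green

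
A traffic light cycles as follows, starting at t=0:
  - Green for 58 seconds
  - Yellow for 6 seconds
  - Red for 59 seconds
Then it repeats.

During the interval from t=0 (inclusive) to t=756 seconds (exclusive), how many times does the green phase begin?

Answer: 7

Derivation:
Cycle = 58+6+59 = 123s
green phase starts at t = k*123 + 0 for k=0,1,2,...
Need k*123+0 < 756 → k < 6.146
k ∈ {0, ..., 6} → 7 starts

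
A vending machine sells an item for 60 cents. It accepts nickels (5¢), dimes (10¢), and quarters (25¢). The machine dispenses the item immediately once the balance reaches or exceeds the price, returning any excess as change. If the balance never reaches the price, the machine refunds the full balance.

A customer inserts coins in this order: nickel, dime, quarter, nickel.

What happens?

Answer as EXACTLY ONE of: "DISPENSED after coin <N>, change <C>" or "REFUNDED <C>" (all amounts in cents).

Price: 60¢
Coin 1 (nickel, 5¢): balance = 5¢
Coin 2 (dime, 10¢): balance = 15¢
Coin 3 (quarter, 25¢): balance = 40¢
Coin 4 (nickel, 5¢): balance = 45¢
All coins inserted, balance 45¢ < price 60¢ → REFUND 45¢

Answer: REFUNDED 45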